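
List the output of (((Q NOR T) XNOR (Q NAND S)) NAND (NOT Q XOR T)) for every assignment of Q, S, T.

Q | S | T | Output
------------------
0 | 0 | 0 | 0
0 | 0 | 1 | 1
0 | 1 | 0 | 0
0 | 1 | 1 | 1
1 | 0 | 0 | 1
1 | 0 | 1 | 1
1 | 1 | 0 | 1
1 | 1 | 1 | 0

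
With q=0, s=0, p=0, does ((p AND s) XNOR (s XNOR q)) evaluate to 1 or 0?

Substituting: ((0 AND 0) XNOR (0 XNOR 0))
= 0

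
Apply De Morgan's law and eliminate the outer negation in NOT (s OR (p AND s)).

NOT s AND NOT (p AND s)
De Morgan's: NOT(OR of terms) = AND of negations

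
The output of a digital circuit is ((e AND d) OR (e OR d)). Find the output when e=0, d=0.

Substituting: ((0 AND 0) OR (0 OR 0))
= 0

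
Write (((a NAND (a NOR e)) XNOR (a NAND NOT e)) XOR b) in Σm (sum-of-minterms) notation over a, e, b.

Σm(0, 2, 5, 6) = (NOT a AND NOT e AND NOT b) OR (NOT a AND e AND NOT b) OR (a AND NOT e AND b) OR (a AND e AND NOT b)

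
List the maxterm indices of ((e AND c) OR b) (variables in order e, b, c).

ΠM(0, 1, 4) = (e OR b OR c) AND (e OR b OR NOT c) AND (NOT e OR b OR c)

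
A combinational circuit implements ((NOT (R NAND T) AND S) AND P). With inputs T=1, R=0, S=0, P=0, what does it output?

Substituting: ((NOT (0 NAND 1) AND 0) AND 0)
= 0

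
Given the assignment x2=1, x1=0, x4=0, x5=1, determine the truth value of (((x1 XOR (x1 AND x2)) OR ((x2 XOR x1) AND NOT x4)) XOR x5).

Substituting: (((0 XOR (0 AND 1)) OR ((1 XOR 0) AND NOT 0)) XOR 1)
= 0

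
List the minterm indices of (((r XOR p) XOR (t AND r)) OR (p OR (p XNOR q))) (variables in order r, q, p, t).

Σm(0, 1, 2, 3, 6, 7, 8, 9, 10, 11, 12, 14, 15) = (NOT r AND NOT q AND NOT p AND NOT t) OR (NOT r AND NOT q AND NOT p AND t) OR (NOT r AND NOT q AND p AND NOT t) OR (NOT r AND NOT q AND p AND t) OR (NOT r AND q AND p AND NOT t) OR (NOT r AND q AND p AND t) OR (r AND NOT q AND NOT p AND NOT t) OR (r AND NOT q AND NOT p AND t) OR (r AND NOT q AND p AND NOT t) OR (r AND NOT q AND p AND t) OR (r AND q AND NOT p AND NOT t) OR (r AND q AND p AND NOT t) OR (r AND q AND p AND t)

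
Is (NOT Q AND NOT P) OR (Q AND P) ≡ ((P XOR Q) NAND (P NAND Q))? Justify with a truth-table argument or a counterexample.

Yes, they are equivalent — the two output columns agree on all 4 assignments:
Q | P | Expression 1 | Expression 2
-----------------------------------
0 | 0 | 1 | 1
0 | 1 | 0 | 0
1 | 0 | 0 | 0
1 | 1 | 1 | 1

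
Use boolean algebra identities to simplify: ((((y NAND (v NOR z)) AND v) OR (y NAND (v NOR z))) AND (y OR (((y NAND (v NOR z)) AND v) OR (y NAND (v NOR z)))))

By absorption (E AND (E OR v) = E) then absorption (E OR (E AND v) = E):
= (y NAND (v NOR z))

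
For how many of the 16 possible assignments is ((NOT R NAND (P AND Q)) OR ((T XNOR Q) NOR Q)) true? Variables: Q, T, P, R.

Satisfying assignments: (0,0,0,0), (0,0,0,1), (0,0,1,0), (0,0,1,1), (0,1,0,0), (0,1,0,1), (0,1,1,0), (0,1,1,1), (1,0,0,0), (1,0,0,1), (1,0,1,1), (1,1,0,0), (1,1,0,1), (1,1,1,1)
Count: 14 out of 16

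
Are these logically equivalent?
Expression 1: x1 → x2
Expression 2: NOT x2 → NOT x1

Yes, Contrapositive is always equivalent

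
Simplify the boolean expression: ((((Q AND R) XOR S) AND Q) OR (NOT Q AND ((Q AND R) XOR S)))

By distribution ((E AND v) OR (E AND NOT v) = E):
= ((Q AND R) XOR S)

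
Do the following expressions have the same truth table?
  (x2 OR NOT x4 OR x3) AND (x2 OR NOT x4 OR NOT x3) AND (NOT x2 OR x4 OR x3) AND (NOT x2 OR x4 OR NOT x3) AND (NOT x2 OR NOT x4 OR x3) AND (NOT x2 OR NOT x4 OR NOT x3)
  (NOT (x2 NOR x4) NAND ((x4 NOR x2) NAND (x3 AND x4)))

Yes, they are equivalent — the two output columns agree on all 8 assignments:
x2 | x4 | x3 | Expression 1 | Expression 2
------------------------------------------
0 | 0 | 0 | 1 | 1
0 | 0 | 1 | 1 | 1
0 | 1 | 0 | 0 | 0
0 | 1 | 1 | 0 | 0
1 | 0 | 0 | 0 | 0
1 | 0 | 1 | 0 | 0
1 | 1 | 0 | 0 | 0
1 | 1 | 1 | 0 | 0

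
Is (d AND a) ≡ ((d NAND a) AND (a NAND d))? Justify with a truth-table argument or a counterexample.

No. Counterexample: with d=0, a=0, Expression 1 = 0 but Expression 2 = 1.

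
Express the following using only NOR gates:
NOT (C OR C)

(((C NOR C) NOR (C NOR C)) NOR ((C NOR C) NOR (C NOR C)))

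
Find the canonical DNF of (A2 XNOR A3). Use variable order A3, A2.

(NOT A3 AND NOT A2) OR (A3 AND A2)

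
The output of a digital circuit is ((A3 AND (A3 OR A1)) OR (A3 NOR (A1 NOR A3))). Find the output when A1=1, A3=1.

Substituting: ((1 AND (1 OR 1)) OR (1 NOR (1 NOR 1)))
= 1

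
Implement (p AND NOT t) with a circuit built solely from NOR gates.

((p NOR p) NOR ((t NOR t) NOR (t NOR t)))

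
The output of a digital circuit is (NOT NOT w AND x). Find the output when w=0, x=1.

Substituting: (NOT NOT 0 AND 1)
= 0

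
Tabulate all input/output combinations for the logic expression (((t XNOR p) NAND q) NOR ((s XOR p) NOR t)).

q | s | p | t | Output
----------------------
0 | 0 | 0 | 0 | 0
0 | 0 | 0 | 1 | 0
0 | 0 | 1 | 0 | 0
0 | 0 | 1 | 1 | 0
0 | 1 | 0 | 0 | 0
0 | 1 | 0 | 1 | 0
0 | 1 | 1 | 0 | 0
0 | 1 | 1 | 1 | 0
1 | 0 | 0 | 0 | 0
1 | 0 | 0 | 1 | 0
1 | 0 | 1 | 0 | 0
1 | 0 | 1 | 1 | 1
1 | 1 | 0 | 0 | 1
1 | 1 | 0 | 1 | 0
1 | 1 | 1 | 0 | 0
1 | 1 | 1 | 1 | 1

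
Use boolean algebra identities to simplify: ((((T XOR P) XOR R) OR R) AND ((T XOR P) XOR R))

By absorption (E AND (E OR v) = E):
= ((T XOR P) XOR R)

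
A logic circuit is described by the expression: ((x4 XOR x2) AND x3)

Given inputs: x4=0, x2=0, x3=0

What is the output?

Substituting: ((0 XOR 0) AND 0)
= 0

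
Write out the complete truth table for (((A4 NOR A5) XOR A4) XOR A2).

A2 | A5 | A4 | Output
---------------------
0 | 0 | 0 | 1
0 | 0 | 1 | 1
0 | 1 | 0 | 0
0 | 1 | 1 | 1
1 | 0 | 0 | 0
1 | 0 | 1 | 0
1 | 1 | 0 | 1
1 | 1 | 1 | 0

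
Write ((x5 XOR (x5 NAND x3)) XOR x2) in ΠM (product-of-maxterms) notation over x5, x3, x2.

ΠM(1, 3, 4, 7) = (x5 OR x3 OR NOT x2) AND (x5 OR NOT x3 OR NOT x2) AND (NOT x5 OR x3 OR x2) AND (NOT x5 OR NOT x3 OR NOT x2)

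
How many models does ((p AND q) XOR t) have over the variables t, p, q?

Satisfying assignments: (0,1,1), (1,0,0), (1,0,1), (1,1,0)
Count: 4 out of 8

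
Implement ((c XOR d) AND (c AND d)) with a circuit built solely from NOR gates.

((((((c NOR d) NOR (c NOR d)) NOR ((c NOR d) NOR (c NOR d))) NOR ((((c NOR c) NOR (d NOR d)) NOR ((c NOR c) NOR (d NOR d))) NOR (((c NOR c) NOR (d NOR d)) NOR ((c NOR c) NOR (d NOR d))))) NOR ((((c NOR d) NOR (c NOR d)) NOR ((c NOR d) NOR (c NOR d))) NOR ((((c NOR c) NOR (d NOR d)) NOR ((c NOR c) NOR (d NOR d))) NOR (((c NOR c) NOR (d NOR d)) NOR ((c NOR c) NOR (d NOR d)))))) NOR (((c NOR c) NOR (d NOR d)) NOR ((c NOR c) NOR (d NOR d))))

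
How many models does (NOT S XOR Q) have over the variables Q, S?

Satisfying assignments: (0,0), (1,1)
Count: 2 out of 4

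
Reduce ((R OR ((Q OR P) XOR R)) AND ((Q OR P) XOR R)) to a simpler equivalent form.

By absorption (E AND (E OR v) = E):
= ((Q OR P) XOR R)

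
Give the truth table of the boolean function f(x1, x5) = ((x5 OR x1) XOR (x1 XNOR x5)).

x1 | x5 | Output
----------------
0 | 0 | 1
0 | 1 | 1
1 | 0 | 1
1 | 1 | 0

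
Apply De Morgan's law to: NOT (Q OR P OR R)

NOT Q AND NOT P AND NOT R
De Morgan's: NOT(OR of terms) = AND of negations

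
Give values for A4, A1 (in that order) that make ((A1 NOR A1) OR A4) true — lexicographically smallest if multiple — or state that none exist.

A4=0, A1=0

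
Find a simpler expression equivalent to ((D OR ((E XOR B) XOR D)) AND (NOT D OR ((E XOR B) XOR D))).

By distribution ((E OR v) AND (E OR NOT v) = E):
= ((E XOR B) XOR D)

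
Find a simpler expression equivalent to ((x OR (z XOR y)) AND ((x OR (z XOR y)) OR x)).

By absorption (E AND (E OR v) = E):
= (x OR (z XOR y))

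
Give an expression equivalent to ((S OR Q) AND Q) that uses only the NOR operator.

((((S NOR Q) NOR (S NOR Q)) NOR ((S NOR Q) NOR (S NOR Q))) NOR (Q NOR Q))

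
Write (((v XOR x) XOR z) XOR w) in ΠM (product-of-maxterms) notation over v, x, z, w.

ΠM(0, 3, 5, 6, 9, 10, 12, 15) = (v OR x OR z OR w) AND (v OR x OR NOT z OR NOT w) AND (v OR NOT x OR z OR NOT w) AND (v OR NOT x OR NOT z OR w) AND (NOT v OR x OR z OR NOT w) AND (NOT v OR x OR NOT z OR w) AND (NOT v OR NOT x OR z OR w) AND (NOT v OR NOT x OR NOT z OR NOT w)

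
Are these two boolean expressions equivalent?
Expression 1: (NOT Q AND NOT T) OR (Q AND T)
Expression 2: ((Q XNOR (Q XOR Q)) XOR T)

Yes, they are equivalent — the two output columns agree on all 4 assignments:
Q | T | Expression 1 | Expression 2
-----------------------------------
0 | 0 | 1 | 1
0 | 1 | 0 | 0
1 | 0 | 0 | 0
1 | 1 | 1 | 1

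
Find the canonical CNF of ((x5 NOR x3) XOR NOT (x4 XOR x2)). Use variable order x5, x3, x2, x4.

(x5 OR x3 OR x2 OR x4) AND (x5 OR x3 OR NOT x2 OR NOT x4) AND (x5 OR NOT x3 OR x2 OR NOT x4) AND (x5 OR NOT x3 OR NOT x2 OR x4) AND (NOT x5 OR x3 OR x2 OR NOT x4) AND (NOT x5 OR x3 OR NOT x2 OR x4) AND (NOT x5 OR NOT x3 OR x2 OR NOT x4) AND (NOT x5 OR NOT x3 OR NOT x2 OR x4)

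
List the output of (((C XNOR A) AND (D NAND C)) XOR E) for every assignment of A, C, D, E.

A | C | D | E | Output
----------------------
0 | 0 | 0 | 0 | 1
0 | 0 | 0 | 1 | 0
0 | 0 | 1 | 0 | 1
0 | 0 | 1 | 1 | 0
0 | 1 | 0 | 0 | 0
0 | 1 | 0 | 1 | 1
0 | 1 | 1 | 0 | 0
0 | 1 | 1 | 1 | 1
1 | 0 | 0 | 0 | 0
1 | 0 | 0 | 1 | 1
1 | 0 | 1 | 0 | 0
1 | 0 | 1 | 1 | 1
1 | 1 | 0 | 0 | 1
1 | 1 | 0 | 1 | 0
1 | 1 | 1 | 0 | 0
1 | 1 | 1 | 1 | 1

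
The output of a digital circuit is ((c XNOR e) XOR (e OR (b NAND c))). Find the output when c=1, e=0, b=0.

Substituting: ((1 XNOR 0) XOR (0 OR (0 NAND 1)))
= 1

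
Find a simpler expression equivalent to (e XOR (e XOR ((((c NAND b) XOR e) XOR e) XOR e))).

By XOR self-cancellation ((E XOR v) XOR v = E) then XOR self-cancellation ((E XOR v) XOR v = E):
= ((c NAND b) XOR e)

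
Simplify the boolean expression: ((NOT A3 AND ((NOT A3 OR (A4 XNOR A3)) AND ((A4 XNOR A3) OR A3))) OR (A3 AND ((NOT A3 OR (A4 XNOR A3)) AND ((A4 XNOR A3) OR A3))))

By distribution ((E AND v) OR (E AND NOT v) = E) then distribution ((E OR v) AND (E OR NOT v) = E):
= (A4 XNOR A3)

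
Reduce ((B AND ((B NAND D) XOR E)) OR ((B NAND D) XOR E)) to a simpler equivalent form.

By absorption (E OR (E AND v) = E):
= ((B NAND D) XOR E)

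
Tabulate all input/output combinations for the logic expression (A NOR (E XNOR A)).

E | A | Output
--------------
0 | 0 | 0
0 | 1 | 0
1 | 0 | 1
1 | 1 | 0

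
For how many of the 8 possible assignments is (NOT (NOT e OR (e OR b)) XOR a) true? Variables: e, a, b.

Satisfying assignments: (0,1,0), (0,1,1), (1,1,0), (1,1,1)
Count: 4 out of 8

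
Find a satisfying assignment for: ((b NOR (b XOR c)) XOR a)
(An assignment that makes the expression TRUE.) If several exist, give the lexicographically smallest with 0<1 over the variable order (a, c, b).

a=0, c=0, b=0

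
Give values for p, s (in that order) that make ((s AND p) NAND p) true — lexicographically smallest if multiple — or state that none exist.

p=0, s=0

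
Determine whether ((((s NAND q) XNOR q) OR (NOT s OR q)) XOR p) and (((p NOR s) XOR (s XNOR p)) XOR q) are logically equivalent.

No. Counterexample: with p=0, q=0, s=0, Expression 1 = 1 but Expression 2 = 0.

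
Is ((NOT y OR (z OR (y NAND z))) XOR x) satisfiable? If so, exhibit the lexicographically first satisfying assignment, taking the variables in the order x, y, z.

x=0, y=0, z=0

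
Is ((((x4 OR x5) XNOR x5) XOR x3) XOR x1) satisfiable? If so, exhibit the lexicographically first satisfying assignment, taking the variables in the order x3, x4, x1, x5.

x3=0, x4=0, x1=0, x5=0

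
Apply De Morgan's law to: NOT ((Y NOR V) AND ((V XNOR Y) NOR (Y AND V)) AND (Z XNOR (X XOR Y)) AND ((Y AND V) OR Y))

NOT (Y NOR V) OR NOT ((V XNOR Y) NOR (Y AND V)) OR NOT (Z XNOR (X XOR Y)) OR NOT ((Y AND V) OR Y)
De Morgan's: NOT(AND of terms) = OR of negations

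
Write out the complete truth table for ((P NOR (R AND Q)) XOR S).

S | P | Q | R | Output
----------------------
0 | 0 | 0 | 0 | 1
0 | 0 | 0 | 1 | 1
0 | 0 | 1 | 0 | 1
0 | 0 | 1 | 1 | 0
0 | 1 | 0 | 0 | 0
0 | 1 | 0 | 1 | 0
0 | 1 | 1 | 0 | 0
0 | 1 | 1 | 1 | 0
1 | 0 | 0 | 0 | 0
1 | 0 | 0 | 1 | 0
1 | 0 | 1 | 0 | 0
1 | 0 | 1 | 1 | 1
1 | 1 | 0 | 0 | 1
1 | 1 | 0 | 1 | 1
1 | 1 | 1 | 0 | 1
1 | 1 | 1 | 1 | 1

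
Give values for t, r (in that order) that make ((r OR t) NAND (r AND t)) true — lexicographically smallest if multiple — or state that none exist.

t=0, r=0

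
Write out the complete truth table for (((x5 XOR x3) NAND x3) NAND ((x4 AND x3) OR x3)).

x5 | x4 | x3 | Output
---------------------
0 | 0 | 0 | 1
0 | 0 | 1 | 1
0 | 1 | 0 | 1
0 | 1 | 1 | 1
1 | 0 | 0 | 1
1 | 0 | 1 | 0
1 | 1 | 0 | 1
1 | 1 | 1 | 0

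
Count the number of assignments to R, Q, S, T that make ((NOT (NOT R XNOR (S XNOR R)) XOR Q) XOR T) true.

Satisfying assignments: (0,0,0,1), (0,0,1,0), (0,1,0,0), (0,1,1,1), (1,0,0,1), (1,0,1,0), (1,1,0,0), (1,1,1,1)
Count: 8 out of 16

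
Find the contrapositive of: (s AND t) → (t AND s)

Contrapositive: NOT (t AND s) → NOT (s AND t)
Note: A statement and its contrapositive are logically equivalent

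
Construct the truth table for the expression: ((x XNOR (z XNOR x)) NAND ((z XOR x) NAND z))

z | x | Output
--------------
0 | 0 | 1
0 | 1 | 1
1 | 0 | 1
1 | 1 | 0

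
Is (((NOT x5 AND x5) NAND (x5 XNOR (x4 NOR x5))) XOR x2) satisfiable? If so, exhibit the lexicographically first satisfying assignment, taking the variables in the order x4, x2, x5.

x4=0, x2=0, x5=0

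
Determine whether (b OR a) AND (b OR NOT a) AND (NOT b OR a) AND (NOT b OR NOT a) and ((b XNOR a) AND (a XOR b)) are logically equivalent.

Yes, they are equivalent — the two output columns agree on all 4 assignments:
b | a | Expression 1 | Expression 2
-----------------------------------
0 | 0 | 0 | 0
0 | 1 | 0 | 0
1 | 0 | 0 | 0
1 | 1 | 0 | 0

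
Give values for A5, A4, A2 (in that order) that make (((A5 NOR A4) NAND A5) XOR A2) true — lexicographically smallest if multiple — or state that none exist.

A5=0, A4=0, A2=0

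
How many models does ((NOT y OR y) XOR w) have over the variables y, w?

Satisfying assignments: (0,0), (1,0)
Count: 2 out of 4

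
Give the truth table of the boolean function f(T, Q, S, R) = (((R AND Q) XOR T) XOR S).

T | Q | S | R | Output
----------------------
0 | 0 | 0 | 0 | 0
0 | 0 | 0 | 1 | 0
0 | 0 | 1 | 0 | 1
0 | 0 | 1 | 1 | 1
0 | 1 | 0 | 0 | 0
0 | 1 | 0 | 1 | 1
0 | 1 | 1 | 0 | 1
0 | 1 | 1 | 1 | 0
1 | 0 | 0 | 0 | 1
1 | 0 | 0 | 1 | 1
1 | 0 | 1 | 0 | 0
1 | 0 | 1 | 1 | 0
1 | 1 | 0 | 0 | 1
1 | 1 | 0 | 1 | 0
1 | 1 | 1 | 0 | 0
1 | 1 | 1 | 1 | 1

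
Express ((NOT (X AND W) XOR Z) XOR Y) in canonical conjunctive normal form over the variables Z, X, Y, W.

(Z OR X OR NOT Y OR W) AND (Z OR X OR NOT Y OR NOT W) AND (Z OR NOT X OR Y OR NOT W) AND (Z OR NOT X OR NOT Y OR W) AND (NOT Z OR X OR Y OR W) AND (NOT Z OR X OR Y OR NOT W) AND (NOT Z OR NOT X OR Y OR W) AND (NOT Z OR NOT X OR NOT Y OR NOT W)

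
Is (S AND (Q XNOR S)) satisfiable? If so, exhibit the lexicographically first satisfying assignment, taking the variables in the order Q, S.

Q=1, S=1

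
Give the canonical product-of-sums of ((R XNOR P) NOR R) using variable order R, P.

ΠM(0, 2, 3) = (R OR P) AND (NOT R OR P) AND (NOT R OR NOT P)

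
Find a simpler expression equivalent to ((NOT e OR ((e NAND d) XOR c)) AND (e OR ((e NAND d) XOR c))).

By distribution ((E OR v) AND (E OR NOT v) = E):
= ((e NAND d) XOR c)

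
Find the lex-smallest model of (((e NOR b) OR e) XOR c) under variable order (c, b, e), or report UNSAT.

c=0, b=0, e=0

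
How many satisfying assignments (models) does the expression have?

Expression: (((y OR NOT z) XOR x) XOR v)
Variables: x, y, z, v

Satisfying assignments: (0,0,0,0), (0,0,1,1), (0,1,0,0), (0,1,1,0), (1,0,0,1), (1,0,1,0), (1,1,0,1), (1,1,1,1)
Count: 8 out of 16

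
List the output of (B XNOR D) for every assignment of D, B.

D | B | Output
--------------
0 | 0 | 1
0 | 1 | 0
1 | 0 | 0
1 | 1 | 1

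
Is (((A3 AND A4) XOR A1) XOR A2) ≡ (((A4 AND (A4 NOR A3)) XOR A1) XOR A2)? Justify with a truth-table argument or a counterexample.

No. Counterexample: with A1=0, A2=0, A4=1, A3=1, Expression 1 = 1 but Expression 2 = 0.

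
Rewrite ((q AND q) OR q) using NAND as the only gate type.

((((q NAND q) NAND (q NAND q)) NAND ((q NAND q) NAND (q NAND q))) NAND (q NAND q))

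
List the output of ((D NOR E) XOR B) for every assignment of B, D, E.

B | D | E | Output
------------------
0 | 0 | 0 | 1
0 | 0 | 1 | 0
0 | 1 | 0 | 0
0 | 1 | 1 | 0
1 | 0 | 0 | 0
1 | 0 | 1 | 1
1 | 1 | 0 | 1
1 | 1 | 1 | 1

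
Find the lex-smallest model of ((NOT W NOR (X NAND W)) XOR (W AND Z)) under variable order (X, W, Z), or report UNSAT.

X=0, W=1, Z=1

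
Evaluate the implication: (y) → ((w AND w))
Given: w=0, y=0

Antecedent (y) = 0; consequent ((w AND w)) = 0.
0 → 0 = 1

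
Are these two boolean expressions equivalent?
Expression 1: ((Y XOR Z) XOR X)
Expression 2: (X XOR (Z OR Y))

No. Counterexample: with Z=1, Y=1, X=0, Expression 1 = 0 but Expression 2 = 1.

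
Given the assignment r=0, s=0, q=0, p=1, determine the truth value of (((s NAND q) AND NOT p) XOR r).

Substituting: (((0 NAND 0) AND NOT 1) XOR 0)
= 0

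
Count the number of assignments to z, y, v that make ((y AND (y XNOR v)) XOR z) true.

Satisfying assignments: (0,1,1), (1,0,0), (1,0,1), (1,1,0)
Count: 4 out of 8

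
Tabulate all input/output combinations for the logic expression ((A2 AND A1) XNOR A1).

A1 | A2 | Output
----------------
0 | 0 | 1
0 | 1 | 1
1 | 0 | 0
1 | 1 | 1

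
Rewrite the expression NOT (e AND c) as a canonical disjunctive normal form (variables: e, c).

(NOT e AND NOT c) OR (NOT e AND c) OR (e AND NOT c)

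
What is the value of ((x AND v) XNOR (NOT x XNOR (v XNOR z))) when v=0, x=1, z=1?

Substituting: ((1 AND 0) XNOR (NOT 1 XNOR (0 XNOR 1)))
= 0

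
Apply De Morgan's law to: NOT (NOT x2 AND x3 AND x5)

x2 OR NOT x3 OR NOT x5
De Morgan's: NOT(AND of terms) = OR of negations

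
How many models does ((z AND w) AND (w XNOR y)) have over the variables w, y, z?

Satisfying assignments: (1,1,1)
Count: 1 out of 8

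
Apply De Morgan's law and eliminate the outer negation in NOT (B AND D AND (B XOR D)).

NOT B OR NOT D OR NOT (B XOR D)
De Morgan's: NOT(AND of terms) = OR of negations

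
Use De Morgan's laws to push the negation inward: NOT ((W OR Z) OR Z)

NOT (W OR Z) AND NOT Z
De Morgan's: NOT(OR of terms) = AND of negations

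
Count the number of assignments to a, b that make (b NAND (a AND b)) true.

Satisfying assignments: (0,0), (0,1), (1,0)
Count: 3 out of 4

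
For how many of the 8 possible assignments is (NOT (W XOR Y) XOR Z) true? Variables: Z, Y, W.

Satisfying assignments: (0,0,0), (0,1,1), (1,0,1), (1,1,0)
Count: 4 out of 8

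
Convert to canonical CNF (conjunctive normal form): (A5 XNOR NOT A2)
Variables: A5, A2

(A5 OR A2) AND (NOT A5 OR NOT A2)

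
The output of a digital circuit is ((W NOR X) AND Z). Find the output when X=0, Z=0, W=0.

Substituting: ((0 NOR 0) AND 0)
= 0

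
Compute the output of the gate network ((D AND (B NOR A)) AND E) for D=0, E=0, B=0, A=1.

Substituting: ((0 AND (0 NOR 1)) AND 0)
= 0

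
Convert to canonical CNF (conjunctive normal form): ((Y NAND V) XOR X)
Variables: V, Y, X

(V OR Y OR NOT X) AND (V OR NOT Y OR NOT X) AND (NOT V OR Y OR NOT X) AND (NOT V OR NOT Y OR X)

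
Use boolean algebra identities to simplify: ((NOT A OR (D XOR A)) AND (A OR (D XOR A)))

By distribution ((E OR v) AND (E OR NOT v) = E):
= (D XOR A)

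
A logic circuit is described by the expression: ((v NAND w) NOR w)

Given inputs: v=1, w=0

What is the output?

Substituting: ((1 NAND 0) NOR 0)
= 0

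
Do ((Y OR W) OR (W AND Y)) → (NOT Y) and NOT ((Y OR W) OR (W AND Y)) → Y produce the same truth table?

No, Inverse is not equivalent to original (counterexample: Y=0, W=0)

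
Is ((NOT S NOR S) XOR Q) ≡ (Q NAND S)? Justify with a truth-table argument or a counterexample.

No. Counterexample: with S=0, Q=0, Expression 1 = 0 but Expression 2 = 1.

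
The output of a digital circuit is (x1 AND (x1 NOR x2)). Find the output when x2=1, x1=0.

Substituting: (0 AND (0 NOR 1))
= 0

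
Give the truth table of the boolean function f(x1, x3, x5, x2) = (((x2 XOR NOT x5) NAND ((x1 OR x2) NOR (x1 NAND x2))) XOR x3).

x1 | x3 | x5 | x2 | Output
--------------------------
0 | 0 | 0 | 0 | 1
0 | 0 | 0 | 1 | 1
0 | 0 | 1 | 0 | 1
0 | 0 | 1 | 1 | 1
0 | 1 | 0 | 0 | 0
0 | 1 | 0 | 1 | 0
0 | 1 | 1 | 0 | 0
0 | 1 | 1 | 1 | 0
1 | 0 | 0 | 0 | 1
1 | 0 | 0 | 1 | 1
1 | 0 | 1 | 0 | 1
1 | 0 | 1 | 1 | 1
1 | 1 | 0 | 0 | 0
1 | 1 | 0 | 1 | 0
1 | 1 | 1 | 0 | 0
1 | 1 | 1 | 1 | 0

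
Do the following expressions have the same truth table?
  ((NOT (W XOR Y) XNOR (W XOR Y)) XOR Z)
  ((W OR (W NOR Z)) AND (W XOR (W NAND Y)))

No. Counterexample: with Y=0, Z=0, W=0, Expression 1 = 0 but Expression 2 = 1.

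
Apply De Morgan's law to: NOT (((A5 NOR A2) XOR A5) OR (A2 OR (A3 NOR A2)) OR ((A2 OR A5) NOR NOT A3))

NOT ((A5 NOR A2) XOR A5) AND NOT (A2 OR (A3 NOR A2)) AND NOT ((A2 OR A5) NOR NOT A3)
De Morgan's: NOT(OR of terms) = AND of negations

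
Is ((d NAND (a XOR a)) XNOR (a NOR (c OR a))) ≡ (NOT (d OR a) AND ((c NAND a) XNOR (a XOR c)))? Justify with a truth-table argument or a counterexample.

No. Counterexample: with d=0, a=0, c=0, Expression 1 = 1 but Expression 2 = 0.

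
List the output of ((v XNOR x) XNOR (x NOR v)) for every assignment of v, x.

v | x | Output
--------------
0 | 0 | 1
0 | 1 | 1
1 | 0 | 1
1 | 1 | 0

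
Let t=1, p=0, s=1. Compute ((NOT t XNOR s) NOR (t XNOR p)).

Substituting: ((NOT 1 XNOR 1) NOR (1 XNOR 0))
= 1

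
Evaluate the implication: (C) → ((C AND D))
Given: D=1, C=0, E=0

Antecedent (C) = 0; consequent ((C AND D)) = 0.
0 → 0 = 1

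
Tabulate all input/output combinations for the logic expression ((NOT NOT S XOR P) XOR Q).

S | P | Q | Output
------------------
0 | 0 | 0 | 0
0 | 0 | 1 | 1
0 | 1 | 0 | 1
0 | 1 | 1 | 0
1 | 0 | 0 | 1
1 | 0 | 1 | 0
1 | 1 | 0 | 0
1 | 1 | 1 | 1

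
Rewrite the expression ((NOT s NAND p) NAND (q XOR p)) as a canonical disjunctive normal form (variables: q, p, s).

(NOT q AND NOT p AND NOT s) OR (NOT q AND NOT p AND s) OR (NOT q AND p AND NOT s) OR (q AND p AND NOT s) OR (q AND p AND s)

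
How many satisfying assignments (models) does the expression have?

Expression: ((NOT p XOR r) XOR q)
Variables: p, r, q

Satisfying assignments: (0,0,0), (0,1,1), (1,0,1), (1,1,0)
Count: 4 out of 8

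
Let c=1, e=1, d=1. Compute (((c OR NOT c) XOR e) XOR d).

Substituting: (((1 OR NOT 1) XOR 1) XOR 1)
= 1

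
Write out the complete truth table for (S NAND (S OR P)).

S | P | Output
--------------
0 | 0 | 1
0 | 1 | 1
1 | 0 | 0
1 | 1 | 0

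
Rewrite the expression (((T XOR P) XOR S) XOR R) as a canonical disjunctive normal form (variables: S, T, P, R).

(NOT S AND NOT T AND NOT P AND R) OR (NOT S AND NOT T AND P AND NOT R) OR (NOT S AND T AND NOT P AND NOT R) OR (NOT S AND T AND P AND R) OR (S AND NOT T AND NOT P AND NOT R) OR (S AND NOT T AND P AND R) OR (S AND T AND NOT P AND R) OR (S AND T AND P AND NOT R)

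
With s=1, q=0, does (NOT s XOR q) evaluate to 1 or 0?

Substituting: (NOT 1 XOR 0)
= 0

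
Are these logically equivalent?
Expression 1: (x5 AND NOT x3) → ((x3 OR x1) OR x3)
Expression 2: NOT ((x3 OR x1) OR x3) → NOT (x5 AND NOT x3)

Yes, Contrapositive is always equivalent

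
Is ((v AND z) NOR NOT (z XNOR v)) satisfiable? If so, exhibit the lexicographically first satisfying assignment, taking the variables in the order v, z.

v=0, z=0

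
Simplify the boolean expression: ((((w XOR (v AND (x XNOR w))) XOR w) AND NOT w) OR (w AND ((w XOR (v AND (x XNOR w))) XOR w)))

By distribution ((E AND v) OR (E AND NOT v) = E) then XOR self-cancellation ((E XOR v) XOR v = E):
= (v AND (x XNOR w))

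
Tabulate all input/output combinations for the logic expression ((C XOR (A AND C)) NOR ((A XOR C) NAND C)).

A | C | Output
--------------
0 | 0 | 0
0 | 1 | 0
1 | 0 | 0
1 | 1 | 0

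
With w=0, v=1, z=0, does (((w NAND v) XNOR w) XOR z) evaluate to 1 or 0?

Substituting: (((0 NAND 1) XNOR 0) XOR 0)
= 0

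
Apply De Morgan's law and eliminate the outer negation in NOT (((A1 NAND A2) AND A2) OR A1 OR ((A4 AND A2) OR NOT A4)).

NOT ((A1 NAND A2) AND A2) AND NOT A1 AND NOT ((A4 AND A2) OR NOT A4)
De Morgan's: NOT(OR of terms) = AND of negations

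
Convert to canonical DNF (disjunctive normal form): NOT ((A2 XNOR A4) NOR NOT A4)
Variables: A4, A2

(NOT A4 AND NOT A2) OR (NOT A4 AND A2) OR (A4 AND A2)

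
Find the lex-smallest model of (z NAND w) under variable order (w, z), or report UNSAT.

w=0, z=0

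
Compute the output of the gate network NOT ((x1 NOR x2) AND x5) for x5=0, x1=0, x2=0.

Substituting: NOT ((0 NOR 0) AND 0)
= 1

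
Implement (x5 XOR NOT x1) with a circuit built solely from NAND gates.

((x5 NAND (x5 NAND (x1 NAND x1))) NAND ((x1 NAND x1) NAND (x5 NAND (x1 NAND x1))))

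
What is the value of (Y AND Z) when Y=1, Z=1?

Substituting: (1 AND 1)
= 1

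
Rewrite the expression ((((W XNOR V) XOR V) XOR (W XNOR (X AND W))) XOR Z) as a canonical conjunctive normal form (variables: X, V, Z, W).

(X OR V OR Z OR W) AND (X OR V OR Z OR NOT W) AND (X OR NOT V OR Z OR W) AND (X OR NOT V OR Z OR NOT W) AND (NOT X OR V OR Z OR W) AND (NOT X OR V OR NOT Z OR NOT W) AND (NOT X OR NOT V OR Z OR W) AND (NOT X OR NOT V OR NOT Z OR NOT W)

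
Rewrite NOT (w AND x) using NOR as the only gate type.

(((w NOR w) NOR (x NOR x)) NOR ((w NOR w) NOR (x NOR x)))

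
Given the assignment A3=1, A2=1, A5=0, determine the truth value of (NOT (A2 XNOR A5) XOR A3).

Substituting: (NOT (1 XNOR 0) XOR 1)
= 0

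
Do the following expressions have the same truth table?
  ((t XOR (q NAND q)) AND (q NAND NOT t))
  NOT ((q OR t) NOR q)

No. Counterexample: with t=0, q=0, Expression 1 = 1 but Expression 2 = 0.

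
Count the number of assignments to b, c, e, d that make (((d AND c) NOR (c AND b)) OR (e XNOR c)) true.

Satisfying assignments: (0,0,0,0), (0,0,0,1), (0,0,1,0), (0,0,1,1), (0,1,0,0), (0,1,1,0), (0,1,1,1), (1,0,0,0), (1,0,0,1), (1,0,1,0), (1,0,1,1), (1,1,1,0), (1,1,1,1)
Count: 13 out of 16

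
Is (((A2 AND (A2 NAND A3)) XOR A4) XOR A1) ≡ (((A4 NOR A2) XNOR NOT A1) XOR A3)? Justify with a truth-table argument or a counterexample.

No. Counterexample: with A3=0, A2=0, A4=0, A1=0, Expression 1 = 0 but Expression 2 = 1.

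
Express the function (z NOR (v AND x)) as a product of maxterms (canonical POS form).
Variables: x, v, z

ΠM(1, 3, 5, 6, 7) = (x OR v OR NOT z) AND (x OR NOT v OR NOT z) AND (NOT x OR v OR NOT z) AND (NOT x OR NOT v OR z) AND (NOT x OR NOT v OR NOT z)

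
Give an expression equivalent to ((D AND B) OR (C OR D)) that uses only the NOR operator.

((((D NOR D) NOR (B NOR B)) NOR ((C NOR D) NOR (C NOR D))) NOR (((D NOR D) NOR (B NOR B)) NOR ((C NOR D) NOR (C NOR D))))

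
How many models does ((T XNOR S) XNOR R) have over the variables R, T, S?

Satisfying assignments: (0,0,1), (0,1,0), (1,0,0), (1,1,1)
Count: 4 out of 8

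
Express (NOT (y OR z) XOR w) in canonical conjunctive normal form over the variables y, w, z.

(y OR w OR NOT z) AND (y OR NOT w OR z) AND (NOT y OR w OR z) AND (NOT y OR w OR NOT z)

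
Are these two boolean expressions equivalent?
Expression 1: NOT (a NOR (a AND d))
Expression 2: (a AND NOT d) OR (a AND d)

Yes, they are equivalent — the two output columns agree on all 4 assignments:
a | d | Expression 1 | Expression 2
-----------------------------------
0 | 0 | 0 | 0
0 | 1 | 0 | 0
1 | 0 | 1 | 1
1 | 1 | 1 | 1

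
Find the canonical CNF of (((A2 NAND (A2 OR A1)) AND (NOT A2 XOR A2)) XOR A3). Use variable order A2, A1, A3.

(A2 OR A1 OR NOT A3) AND (A2 OR NOT A1 OR NOT A3) AND (NOT A2 OR A1 OR A3) AND (NOT A2 OR NOT A1 OR A3)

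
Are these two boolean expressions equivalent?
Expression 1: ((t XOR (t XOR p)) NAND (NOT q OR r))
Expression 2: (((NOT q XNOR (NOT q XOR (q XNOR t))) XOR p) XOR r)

No. Counterexample: with t=0, p=0, q=0, r=0, Expression 1 = 1 but Expression 2 = 0.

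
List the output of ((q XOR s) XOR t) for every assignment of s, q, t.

s | q | t | Output
------------------
0 | 0 | 0 | 0
0 | 0 | 1 | 1
0 | 1 | 0 | 1
0 | 1 | 1 | 0
1 | 0 | 0 | 1
1 | 0 | 1 | 0
1 | 1 | 0 | 0
1 | 1 | 1 | 1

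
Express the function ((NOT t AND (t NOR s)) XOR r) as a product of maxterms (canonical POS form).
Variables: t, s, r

ΠM(1, 2, 4, 6) = (t OR s OR NOT r) AND (t OR NOT s OR r) AND (NOT t OR s OR r) AND (NOT t OR NOT s OR r)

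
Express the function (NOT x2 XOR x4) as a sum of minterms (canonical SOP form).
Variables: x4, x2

Σm(0, 3) = (NOT x4 AND NOT x2) OR (x4 AND x2)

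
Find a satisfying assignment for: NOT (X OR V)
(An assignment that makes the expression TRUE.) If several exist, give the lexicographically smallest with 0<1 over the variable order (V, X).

V=0, X=0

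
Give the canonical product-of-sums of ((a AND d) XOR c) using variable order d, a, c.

ΠM(0, 2, 4, 7) = (d OR a OR c) AND (d OR NOT a OR c) AND (NOT d OR a OR c) AND (NOT d OR NOT a OR NOT c)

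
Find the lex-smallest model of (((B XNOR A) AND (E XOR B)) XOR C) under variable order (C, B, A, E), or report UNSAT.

C=0, B=0, A=0, E=1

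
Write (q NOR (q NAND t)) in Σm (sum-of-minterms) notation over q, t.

Σm() = FALSE (no minterms)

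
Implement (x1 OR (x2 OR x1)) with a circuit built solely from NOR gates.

((x1 NOR ((x2 NOR x1) NOR (x2 NOR x1))) NOR (x1 NOR ((x2 NOR x1) NOR (x2 NOR x1))))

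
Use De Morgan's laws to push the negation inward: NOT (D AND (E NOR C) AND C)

NOT D OR NOT (E NOR C) OR NOT C
De Morgan's: NOT(AND of terms) = OR of negations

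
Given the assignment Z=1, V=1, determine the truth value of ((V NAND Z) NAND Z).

Substituting: ((1 NAND 1) NAND 1)
= 1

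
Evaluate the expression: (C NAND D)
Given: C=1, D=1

Substituting: (1 NAND 1)
= 0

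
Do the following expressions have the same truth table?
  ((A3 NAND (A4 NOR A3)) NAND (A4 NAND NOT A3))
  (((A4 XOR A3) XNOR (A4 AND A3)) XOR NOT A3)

Yes, they are equivalent — the two output columns agree on all 4 assignments:
A3 | A4 | Expression 1 | Expression 2
-------------------------------------
0 | 0 | 0 | 0
0 | 1 | 1 | 1
1 | 0 | 0 | 0
1 | 1 | 0 | 0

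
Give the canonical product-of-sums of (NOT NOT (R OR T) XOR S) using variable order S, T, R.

ΠM(0, 5, 6, 7) = (S OR T OR R) AND (NOT S OR T OR NOT R) AND (NOT S OR NOT T OR R) AND (NOT S OR NOT T OR NOT R)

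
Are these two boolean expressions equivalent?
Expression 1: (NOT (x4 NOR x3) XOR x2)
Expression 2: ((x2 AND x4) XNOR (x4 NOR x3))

No. Counterexample: with x2=1, x3=0, x4=0, Expression 1 = 1 but Expression 2 = 0.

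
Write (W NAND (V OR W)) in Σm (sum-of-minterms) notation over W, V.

Σm(0, 1) = (NOT W AND NOT V) OR (NOT W AND V)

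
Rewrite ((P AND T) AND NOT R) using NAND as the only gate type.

((((P NAND T) NAND (P NAND T)) NAND (R NAND R)) NAND (((P NAND T) NAND (P NAND T)) NAND (R NAND R)))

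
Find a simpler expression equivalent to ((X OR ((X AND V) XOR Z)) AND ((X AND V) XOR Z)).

By absorption (E AND (E OR v) = E):
= ((X AND V) XOR Z)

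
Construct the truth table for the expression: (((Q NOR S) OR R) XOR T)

R | S | T | Q | Output
----------------------
0 | 0 | 0 | 0 | 1
0 | 0 | 0 | 1 | 0
0 | 0 | 1 | 0 | 0
0 | 0 | 1 | 1 | 1
0 | 1 | 0 | 0 | 0
0 | 1 | 0 | 1 | 0
0 | 1 | 1 | 0 | 1
0 | 1 | 1 | 1 | 1
1 | 0 | 0 | 0 | 1
1 | 0 | 0 | 1 | 1
1 | 0 | 1 | 0 | 0
1 | 0 | 1 | 1 | 0
1 | 1 | 0 | 0 | 1
1 | 1 | 0 | 1 | 1
1 | 1 | 1 | 0 | 0
1 | 1 | 1 | 1 | 0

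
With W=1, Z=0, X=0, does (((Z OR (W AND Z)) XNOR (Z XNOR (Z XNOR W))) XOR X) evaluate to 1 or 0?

Substituting: (((0 OR (1 AND 0)) XNOR (0 XNOR (0 XNOR 1))) XOR 0)
= 0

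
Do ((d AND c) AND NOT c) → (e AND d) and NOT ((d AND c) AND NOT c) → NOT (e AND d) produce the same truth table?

No, Inverse is not equivalent to original (counterexample: d=1, e=1, c=0)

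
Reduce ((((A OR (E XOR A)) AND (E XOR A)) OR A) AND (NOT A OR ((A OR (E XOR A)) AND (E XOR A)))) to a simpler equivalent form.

By distribution ((E OR v) AND (E OR NOT v) = E) then absorption (E AND (E OR v) = E):
= (E XOR A)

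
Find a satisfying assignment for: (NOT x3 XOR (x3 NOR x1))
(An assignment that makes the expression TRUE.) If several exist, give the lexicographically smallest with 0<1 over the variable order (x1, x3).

x1=1, x3=0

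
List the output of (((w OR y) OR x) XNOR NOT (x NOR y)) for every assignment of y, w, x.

y | w | x | Output
------------------
0 | 0 | 0 | 1
0 | 0 | 1 | 1
0 | 1 | 0 | 0
0 | 1 | 1 | 1
1 | 0 | 0 | 1
1 | 0 | 1 | 1
1 | 1 | 0 | 1
1 | 1 | 1 | 1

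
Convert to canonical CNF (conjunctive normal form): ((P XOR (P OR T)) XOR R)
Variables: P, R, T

(P OR R OR T) AND (P OR NOT R OR NOT T) AND (NOT P OR R OR T) AND (NOT P OR R OR NOT T)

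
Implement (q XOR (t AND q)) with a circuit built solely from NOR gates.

((((q NOR ((t NOR t) NOR (q NOR q))) NOR (q NOR ((t NOR t) NOR (q NOR q)))) NOR ((q NOR ((t NOR t) NOR (q NOR q))) NOR (q NOR ((t NOR t) NOR (q NOR q))))) NOR ((((q NOR q) NOR (((t NOR t) NOR (q NOR q)) NOR ((t NOR t) NOR (q NOR q)))) NOR ((q NOR q) NOR (((t NOR t) NOR (q NOR q)) NOR ((t NOR t) NOR (q NOR q))))) NOR (((q NOR q) NOR (((t NOR t) NOR (q NOR q)) NOR ((t NOR t) NOR (q NOR q)))) NOR ((q NOR q) NOR (((t NOR t) NOR (q NOR q)) NOR ((t NOR t) NOR (q NOR q)))))))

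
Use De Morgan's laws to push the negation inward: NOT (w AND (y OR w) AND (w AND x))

NOT w OR NOT (y OR w) OR NOT (w AND x)
De Morgan's: NOT(AND of terms) = OR of negations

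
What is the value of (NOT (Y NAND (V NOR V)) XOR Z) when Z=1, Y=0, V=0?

Substituting: (NOT (0 NAND (0 NOR 0)) XOR 1)
= 1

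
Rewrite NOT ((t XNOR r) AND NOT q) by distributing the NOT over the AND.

NOT (t XNOR r) OR q
De Morgan's: NOT(AND of terms) = OR of negations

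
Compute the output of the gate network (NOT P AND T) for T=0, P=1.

Substituting: (NOT 1 AND 0)
= 0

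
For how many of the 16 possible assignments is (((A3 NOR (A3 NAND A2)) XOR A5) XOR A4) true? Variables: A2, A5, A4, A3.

Satisfying assignments: (0,0,1,0), (0,0,1,1), (0,1,0,0), (0,1,0,1), (1,0,1,0), (1,0,1,1), (1,1,0,0), (1,1,0,1)
Count: 8 out of 16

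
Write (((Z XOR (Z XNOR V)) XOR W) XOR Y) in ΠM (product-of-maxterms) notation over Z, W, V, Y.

ΠM(1, 2, 4, 7, 9, 10, 12, 15) = (Z OR W OR V OR NOT Y) AND (Z OR W OR NOT V OR Y) AND (Z OR NOT W OR V OR Y) AND (Z OR NOT W OR NOT V OR NOT Y) AND (NOT Z OR W OR V OR NOT Y) AND (NOT Z OR W OR NOT V OR Y) AND (NOT Z OR NOT W OR V OR Y) AND (NOT Z OR NOT W OR NOT V OR NOT Y)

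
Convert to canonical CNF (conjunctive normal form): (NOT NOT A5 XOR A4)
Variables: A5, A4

(A5 OR A4) AND (NOT A5 OR NOT A4)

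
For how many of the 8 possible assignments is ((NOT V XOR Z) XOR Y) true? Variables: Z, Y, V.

Satisfying assignments: (0,0,0), (0,1,1), (1,0,1), (1,1,0)
Count: 4 out of 8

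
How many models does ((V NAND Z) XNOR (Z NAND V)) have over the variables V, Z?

Satisfying assignments: (0,0), (0,1), (1,0), (1,1)
Count: 4 out of 4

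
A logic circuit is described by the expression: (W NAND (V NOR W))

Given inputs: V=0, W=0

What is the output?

Substituting: (0 NAND (0 NOR 0))
= 1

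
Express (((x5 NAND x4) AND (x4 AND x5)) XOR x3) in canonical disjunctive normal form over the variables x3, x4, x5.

(x3 AND NOT x4 AND NOT x5) OR (x3 AND NOT x4 AND x5) OR (x3 AND x4 AND NOT x5) OR (x3 AND x4 AND x5)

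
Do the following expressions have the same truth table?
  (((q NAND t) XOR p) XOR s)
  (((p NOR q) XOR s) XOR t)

No. Counterexample: with q=0, s=0, t=1, p=0, Expression 1 = 1 but Expression 2 = 0.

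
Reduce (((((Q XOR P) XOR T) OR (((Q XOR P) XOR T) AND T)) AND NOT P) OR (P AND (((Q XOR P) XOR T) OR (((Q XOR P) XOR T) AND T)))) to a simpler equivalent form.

By distribution ((E AND v) OR (E AND NOT v) = E) then absorption (E OR (E AND v) = E):
= ((Q XOR P) XOR T)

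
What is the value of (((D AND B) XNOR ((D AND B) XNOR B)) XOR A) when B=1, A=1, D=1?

Substituting: (((1 AND 1) XNOR ((1 AND 1) XNOR 1)) XOR 1)
= 0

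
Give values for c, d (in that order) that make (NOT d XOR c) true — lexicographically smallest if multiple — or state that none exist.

c=0, d=0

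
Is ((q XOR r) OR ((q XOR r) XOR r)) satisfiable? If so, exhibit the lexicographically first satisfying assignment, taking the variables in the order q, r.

q=0, r=1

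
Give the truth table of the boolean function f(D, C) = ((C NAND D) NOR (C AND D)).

D | C | Output
--------------
0 | 0 | 0
0 | 1 | 0
1 | 0 | 0
1 | 1 | 0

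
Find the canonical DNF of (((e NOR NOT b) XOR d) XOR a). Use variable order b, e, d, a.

(NOT b AND NOT e AND NOT d AND a) OR (NOT b AND NOT e AND d AND NOT a) OR (NOT b AND e AND NOT d AND a) OR (NOT b AND e AND d AND NOT a) OR (b AND NOT e AND NOT d AND NOT a) OR (b AND NOT e AND d AND a) OR (b AND e AND NOT d AND a) OR (b AND e AND d AND NOT a)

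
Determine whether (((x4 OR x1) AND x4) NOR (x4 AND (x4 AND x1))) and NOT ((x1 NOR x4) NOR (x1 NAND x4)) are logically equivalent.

No. Counterexample: with x1=0, x4=1, Expression 1 = 0 but Expression 2 = 1.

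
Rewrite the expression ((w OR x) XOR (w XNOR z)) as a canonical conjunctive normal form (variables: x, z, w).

(x OR NOT z OR w) AND (x OR NOT z OR NOT w) AND (NOT x OR z OR w) AND (NOT x OR NOT z OR NOT w)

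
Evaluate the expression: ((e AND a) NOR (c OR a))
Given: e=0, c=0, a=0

Substituting: ((0 AND 0) NOR (0 OR 0))
= 1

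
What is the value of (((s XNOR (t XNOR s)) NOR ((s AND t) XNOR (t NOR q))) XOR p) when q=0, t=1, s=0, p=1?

Substituting: (((0 XNOR (1 XNOR 0)) NOR ((0 AND 1) XNOR (1 NOR 0))) XOR 1)
= 1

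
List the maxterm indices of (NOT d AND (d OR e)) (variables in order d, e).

ΠM(0, 2, 3) = (d OR e) AND (NOT d OR e) AND (NOT d OR NOT e)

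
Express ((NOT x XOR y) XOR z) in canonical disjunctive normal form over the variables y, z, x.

(NOT y AND NOT z AND NOT x) OR (NOT y AND z AND x) OR (y AND NOT z AND x) OR (y AND z AND NOT x)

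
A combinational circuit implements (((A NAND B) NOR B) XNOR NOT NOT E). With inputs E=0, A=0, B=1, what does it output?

Substituting: (((0 NAND 1) NOR 1) XNOR NOT NOT 0)
= 1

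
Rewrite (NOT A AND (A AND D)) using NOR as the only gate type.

(((A NOR A) NOR (A NOR A)) NOR (((A NOR A) NOR (D NOR D)) NOR ((A NOR A) NOR (D NOR D))))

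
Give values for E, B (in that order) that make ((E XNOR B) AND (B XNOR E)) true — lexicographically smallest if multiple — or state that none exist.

E=0, B=0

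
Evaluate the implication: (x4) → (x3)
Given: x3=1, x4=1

Antecedent (x4) = 1; consequent (x3) = 1.
1 → 1 = 1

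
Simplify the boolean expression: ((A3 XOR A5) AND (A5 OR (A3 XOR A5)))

By absorption (E AND (E OR v) = E):
= (A3 XOR A5)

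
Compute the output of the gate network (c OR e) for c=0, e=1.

Substituting: (0 OR 1)
= 1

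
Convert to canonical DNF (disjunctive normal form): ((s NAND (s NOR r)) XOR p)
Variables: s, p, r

(NOT s AND NOT p AND NOT r) OR (NOT s AND NOT p AND r) OR (s AND NOT p AND NOT r) OR (s AND NOT p AND r)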